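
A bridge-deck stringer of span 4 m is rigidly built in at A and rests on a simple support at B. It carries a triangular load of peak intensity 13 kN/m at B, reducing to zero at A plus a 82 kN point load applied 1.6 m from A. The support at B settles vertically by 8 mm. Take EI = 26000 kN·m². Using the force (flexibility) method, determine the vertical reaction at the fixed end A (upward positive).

R_A = 86.39 kN

Remove the prop at B; the released (primary) structure is a cantilever built in at A.
Deflection at B on the released cantilever, summing each load's contribution:
  triangular load, peak 13 at the free end: 11w₀L⁴/(120EI) = 305.1/EI
  point load 82 at a = 1.6: Pa²(3L − a)/(6EI) = 363.9/EI
  δ_0 = 668.9/EI
Tip deflection under a unit load at B: L³/(3EI) = 21.33/EI.
With EI = 26000 kN·m²: δ_0 = 0.025728 m and δ_{BB} = 0.000821 m/kN.
Compatibility — the beam at B must follow the support down by 0.008 m: δ_0 − R_B·δ_{BB} = 0.008, so R_B = (0.025728 − 0.008)/0.000821 = 21.61 kN.
Vertical equilibrium: R_A = ΣP − R_B = 108 − 21.61 = 86.39 kN.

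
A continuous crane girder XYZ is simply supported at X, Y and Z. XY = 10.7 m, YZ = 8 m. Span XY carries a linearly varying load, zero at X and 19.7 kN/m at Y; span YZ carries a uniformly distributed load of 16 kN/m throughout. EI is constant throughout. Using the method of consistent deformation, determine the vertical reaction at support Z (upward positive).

R_Z = 46.4 kN

Release continuity at Y by inserting a hinge; the redundant is the internal moment M_Y. The primary structure is two simply-supported spans XY and YZ.
Rotations at Y on the released spans (each span's end-slope, ×1/EI):
  span XY: triangular load, peak 19.7: w₀L³/(45EI) = 536.3/EI
  span YZ: UDL 16: wL³/(24EI) = 341.3/EI
  relative rotation θ_0 = (536.3 + 341.3)/EI = 877.6/EI
A unit hogging moment at Y produces rotation L₁/(3EI) + L₂/(3EI) = 6.233/EI.
Compatibility: M_Y·(L₁+L₂)/(3EI) = θ_0, giving M_Y = 140.8 kN·m (hogging).
Span YZ, ΣM about Z: R_Y^{YZ}·8 = 512 + 140.8, so R_Y^{YZ} = 81.6 kN and R_Z = 128 − 81.6 = 46.4 kN.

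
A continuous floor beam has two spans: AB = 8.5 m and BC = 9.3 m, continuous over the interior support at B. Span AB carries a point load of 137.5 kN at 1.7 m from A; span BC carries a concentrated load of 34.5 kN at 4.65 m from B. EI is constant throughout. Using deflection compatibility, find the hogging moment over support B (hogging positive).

Take M_B as the redundant. Released structure: two simple spans AB and BC with a hinge at B.
End slopes at the hinge B, treating each span as simply supported:
  span AB: point load 137.5 at a = 1.7: Pab(L + a)/(6LEI) = 317.9/EI
  span BC: point load 34.5 at a = 4.65: Pab(L + b)/(6LEI) = 186.5/EI
  relative rotation θ_0 = (317.9 + 186.5)/EI = 504.4/EI
A unit hogging moment at B produces rotation L₁/(3EI) + L₂/(3EI) = 5.933/EI.
Compatibility: M_B·(L₁+L₂)/(3EI) = θ_0, giving M_B = 85.01 kN·m (hogging).

M_B = 85.01 kN·m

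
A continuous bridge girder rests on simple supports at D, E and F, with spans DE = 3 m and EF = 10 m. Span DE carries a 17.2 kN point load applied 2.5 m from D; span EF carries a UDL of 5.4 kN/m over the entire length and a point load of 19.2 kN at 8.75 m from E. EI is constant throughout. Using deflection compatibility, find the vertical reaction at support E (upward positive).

Insert a hinge at E; M_E is the redundant, and each span becomes simply supported.
Discontinuity in slope at E on the released structure — sum the simple-span end rotations:
  span DE: point load 17.2 at a = 2.5: Pab(L + a)/(6LEI) = 6.569/EI
  span EF: UDL 5.4: wL³/(24EI) = 225/EI
  span EF: point load 19.2 at a = 8.75: Pab(L + b)/(6LEI) = 39.38/EI
  relative rotation θ_0 = (6.569 + 264.4)/EI = 270.9/EI
A unit hogging moment at E produces rotation L₁/(3EI) + L₂/(3EI) = 4.333/EI.
Compatibility: M_E·(L₁+L₂)/(3EI) = θ_0, giving M_E = 62.53 kN·m (hogging).
Span DE, ΣM about D with M_E applied at E: R_E^{DE}·3 = 43 + 62.53, so R_E^{DE} = 35.18 kN and R_D = 17.2 − 35.18 = -17.98 kN.
Span EF, ΣM about F: R_E^{EF}·10 = 294 + 62.53, so R_E^{EF} = 35.65 kN and R_F = 73.2 − 35.65 = 37.55 kN.
R_E = 35.18 + 35.65 = 70.83 kN.

R_E = 70.83 kN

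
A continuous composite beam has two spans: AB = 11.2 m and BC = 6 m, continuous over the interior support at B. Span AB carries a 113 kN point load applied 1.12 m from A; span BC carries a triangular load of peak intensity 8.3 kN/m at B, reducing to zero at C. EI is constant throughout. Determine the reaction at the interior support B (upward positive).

R_B = 40.12 kN

Release continuity at B by inserting a hinge; the redundant is the internal moment M_B. The primary structure is two simply-supported spans AB and BC.
End slopes at the hinge B, treating each span as simply supported:
  span AB: point load 113 at a = 1.12: Pab(L + a)/(6LEI) = 233.9/EI
  span BC: triangular load, peak 8.3: w₀L³/(45EI) = 39.84/EI
  relative rotation θ_0 = (233.9 + 39.84)/EI = 273.7/EI
A unit hogging moment at B produces rotation L₁/(3EI) + L₂/(3EI) = 5.733/EI.
Compatibility: M_B·(L₁+L₂)/(3EI) = θ_0, giving M_B = 47.74 kN·m (hogging).
Span AB, ΣM about A with M_B applied at B: R_B^{AB}·11.2 = 126.6 + 47.74, so R_B^{AB} = 15.56 kN and R_A = 113 − 15.56 = 97.44 kN.
Span BC, ΣM about C: R_B^{BC}·6 = 99.6 + 47.74, so R_B^{BC} = 24.56 kN and R_C = 24.9 − 24.56 = 0.3429 kN.
R_B = 15.56 + 24.56 = 40.12 kN.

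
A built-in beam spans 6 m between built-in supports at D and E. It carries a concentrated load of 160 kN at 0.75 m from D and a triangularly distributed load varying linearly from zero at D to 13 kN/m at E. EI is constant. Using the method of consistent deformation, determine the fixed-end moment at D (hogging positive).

Release both end moments; the primary structure is a simply-supported span DE with redundants M_D and M_E.
End rotations of the released simple span under the applied load (×1/EI):
  at D: point load 160 at a = 0.75: Pab(L + b)/(6LEI) = 196.9/EI
  at E: point load 160 at a = 0.75: Pab(L + a)/(6LEI) = 118.1/EI
  at D: triangular load, peak 13: 7w₀L³/(360EI) = 54.6/EI
  at E: triangular load, peak 13: w₀L³/(45EI) = 62.4/EI
  θ_D0 = 251.5/EI,  θ_E0 = 180.5/EI
Flexibility coefficients: a unit moment at one end gives L/(3EI) there and L/(6EI) at the far end, so f₁₁ = f₂₂ = 2/EI and f₁₂ = f₂₁ = 1/EI.
Compatibility — zero rotation at each built-in end:
  2 M_D + 1 M_E = 251.5
  1 M_D + 2 M_E = 180.5
Solving the pair gives M_D = 107.5 kN·m and M_E = 36.52 kN·m (hogging).

M_D = 107.5 kN·m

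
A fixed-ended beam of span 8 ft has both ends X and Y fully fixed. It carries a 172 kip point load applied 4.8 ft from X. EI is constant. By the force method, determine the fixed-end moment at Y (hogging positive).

Take the two fixed-end moments M_X, M_Y as redundants; the released structure is the simple span XY.
End rotations of the released simple span under the applied load (×1/EI):
  at X: point load 172 at a = 4.8: Pab(L + b)/(6LEI) = 616.4/EI
  at Y: point load 172 at a = 4.8: Pab(L + a)/(6LEI) = 704.5/EI
  θ_X0 = 616.4/EI,  θ_Y0 = 704.5/EI
Flexibility coefficients: a unit moment at one end gives L/(3EI) there and L/(6EI) at the far end, so f₁₁ = f₂₂ = 2.667/EI and f₁₂ = f₂₁ = 1.333/EI.
Compatibility — zero rotation at each built-in end:
  2.667 M_X + 1.333 M_Y = 616.4
  1.333 M_X + 2.667 M_Y = 704.5
Solving the pair gives M_X = 132.1 kip·ft and M_Y = 198.1 kip·ft (hogging).

M_Y = 198.1 kip·ft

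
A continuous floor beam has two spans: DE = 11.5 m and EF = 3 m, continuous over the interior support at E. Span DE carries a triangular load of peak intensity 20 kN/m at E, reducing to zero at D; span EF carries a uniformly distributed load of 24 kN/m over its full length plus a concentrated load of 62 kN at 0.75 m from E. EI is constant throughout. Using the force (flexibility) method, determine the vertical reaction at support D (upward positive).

Release continuity at E by inserting a hinge; the redundant is the internal moment M_E. The primary structure is two simply-supported spans DE and EF.
Rotations at E on the released spans (each span's end-slope, ×1/EI):
  span DE: triangular load, peak 20: w₀L³/(45EI) = 675.9/EI
  span EF: UDL 24: wL³/(24EI) = 27/EI
  span EF: point load 62 at a = 0.75: Pab(L + b)/(6LEI) = 30.52/EI
  relative rotation θ_0 = (675.9 + 57.52)/EI = 733.5/EI
A unit hogging moment at E produces rotation L₁/(3EI) + L₂/(3EI) = 4.833/EI.
Compatibility: M_E·(L₁+L₂)/(3EI) = θ_0, giving M_E = 151.8 kN·m (hogging).
Span DE, ΣM about D with M_E applied at E: R_E^{DE}·11.5 = 881.7 + 151.8, so R_E^{DE} = 89.86 kN and R_D = 115 − 89.86 = 25.14 kN.

R_D = 25.14 kN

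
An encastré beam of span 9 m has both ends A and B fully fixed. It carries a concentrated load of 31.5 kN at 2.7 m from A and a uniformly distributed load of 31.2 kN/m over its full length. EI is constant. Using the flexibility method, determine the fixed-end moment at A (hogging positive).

Take the two fixed-end moments M_A, M_B as redundants; the released structure is the simple span AB.
End rotations of the released simple span under the applied load (×1/EI):
  at A: point load 31.5 at a = 2.7: Pab(L + b)/(6LEI) = 151.8/EI
  at B: point load 31.5 at a = 2.7: Pab(L + a)/(6LEI) = 116.1/EI
  at A: UDL 31.2: wL³/(24EI) = 947.7/EI
  at B: UDL 31.2: wL³/(24EI) = 947.7/EI
  θ_A0 = 1100/EI,  θ_B0 = 1064/EI
Flexibility coefficients: a unit moment at one end gives L/(3EI) there and L/(6EI) at the far end, so f₁₁ = f₂₂ = 3/EI and f₁₂ = f₂₁ = 1.5/EI.
Compatibility — zero rotation at each built-in end:
  3 M_A + 1.5 M_B = 1100
  1.5 M_A + 3 M_B = 1064
Solving the pair gives M_A = 252.3 kN·m and M_B = 228.5 kN·m (hogging).

M_A = 252.3 kN·m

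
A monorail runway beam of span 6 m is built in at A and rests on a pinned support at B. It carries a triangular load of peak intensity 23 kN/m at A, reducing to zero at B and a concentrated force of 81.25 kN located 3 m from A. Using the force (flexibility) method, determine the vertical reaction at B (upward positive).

Remove the prop at B; the released (primary) structure is a cantilever built in at A.
Free-end deflection of the primary structure under the applied loading (downward +):
  triangular load, peak 23 at the fixed end: w₀L⁴/(30EI) = 993.6/EI
  point load 81.25 at a = 3: Pa²(3L − a)/(6EI) = 1828/EI
  δ_0 = 2822/EI
Flexibility coefficient — unit upward force at B: δ_{BB} = L³/(3EI) = 72/EI.
Compatibility at B: δ_0 − R_B·δ_{BB} = 0, so R_B = 2822/72 = 39.19 kN.

R_B = 39.19 kN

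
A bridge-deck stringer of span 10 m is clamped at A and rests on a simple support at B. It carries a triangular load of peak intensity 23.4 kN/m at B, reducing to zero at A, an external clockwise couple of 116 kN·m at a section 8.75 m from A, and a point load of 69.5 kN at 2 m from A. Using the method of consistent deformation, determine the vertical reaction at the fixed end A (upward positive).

R_A = 101.1 kN

Release the roller at B. Primary structure: cantilever fixed at A.
Primary-structure tip deflection at B by superposition:
  triangular load, peak 23.4 at the free end: 11w₀L⁴/(120EI) = 21450/EI
  clockwise couple 116 at a = 8.75: M₀a(2L − a)/(2EI) = 5709/EI
  point load 69.5 at a = 2: Pa²(3L − a)/(6EI) = 1297/EI
  δ_0 = 28457/EI
Flexibility coefficient — unit upward force at B: δ_{BB} = L³/(3EI) = 333.3/EI.
The prop prevents deflection at B: R_B = δ_0/δ_{BB} = 28457/333.3 = 85.37 kN.
Vertical equilibrium: R_A = ΣP − R_B = 186.5 − 85.37 = 101.1 kN.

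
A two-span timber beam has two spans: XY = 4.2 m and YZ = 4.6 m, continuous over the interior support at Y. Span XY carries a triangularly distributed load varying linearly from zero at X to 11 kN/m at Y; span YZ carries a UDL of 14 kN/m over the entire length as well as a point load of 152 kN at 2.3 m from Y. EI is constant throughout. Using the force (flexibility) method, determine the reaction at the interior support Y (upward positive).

R_Y = 166.4 kN

Take M_Y as the redundant. Released structure: two simple spans XY and YZ with a hinge at Y.
Rotations at Y on the released spans (each span's end-slope, ×1/EI):
  span XY: triangular load, peak 11: w₀L³/(45EI) = 18.11/EI
  span YZ: UDL 14: wL³/(24EI) = 56.78/EI
  span YZ: point load 152 at a = 2.3: Pab(L + b)/(6LEI) = 201/EI
  relative rotation θ_0 = (18.11 + 257.8)/EI = 275.9/EI
A unit hogging moment at Y produces rotation L₁/(3EI) + L₂/(3EI) = 2.933/EI.
Compatibility: M_Y·(L₁+L₂)/(3EI) = θ_0, giving M_Y = 94.06 kN·m (hogging).
Span XY, ΣM about X with M_Y applied at Y: R_Y^{XY}·4.2 = 64.68 + 94.06, so R_Y^{XY} = 37.8 kN and R_X = 23.1 − 37.8 = -14.7 kN.
Span YZ, ΣM about Z: R_Y^{YZ}·4.6 = 497.7 + 94.06, so R_Y^{YZ} = 128.6 kN and R_Z = 216.4 − 128.6 = 87.75 kN.
R_Y = 37.8 + 128.6 = 166.4 kN.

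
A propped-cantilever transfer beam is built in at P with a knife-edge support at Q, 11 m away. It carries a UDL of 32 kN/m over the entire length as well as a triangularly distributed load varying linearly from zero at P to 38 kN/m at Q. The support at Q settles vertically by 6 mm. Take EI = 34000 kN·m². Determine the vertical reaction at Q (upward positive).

Choose R_Q as the redundant. The primary structure is the cantilever fixed at P.
Primary-structure tip deflection at Q by superposition:
  UDL 32: wL⁴/(8EI) = 58564/EI
  triangular load, peak 38 at the free end: 11w₀L⁴/(120EI) = 50999/EI
  δ_0 = 109563/EI
Flexibility coefficient — unit upward force at Q: δ_{QQ} = L³/(3EI) = 443.7/EI.
With EI = 34000 kN·m²: δ_0 = 3.2225 m and δ_{QQ} = 0.013049 m/kN.
Compatibility — the beam at Q must follow the support down by 0.006 m: δ_0 − R_Q·δ_{QQ} = 0.006, so R_Q = (3.2225 − 0.006)/0.013049 = 246.5 kN.

R_Q = 246.5 kN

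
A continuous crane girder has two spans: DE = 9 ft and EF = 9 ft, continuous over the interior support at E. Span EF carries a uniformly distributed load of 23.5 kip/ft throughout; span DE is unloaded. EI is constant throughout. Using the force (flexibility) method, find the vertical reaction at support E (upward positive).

Insert a hinge at E; M_E is the redundant, and each span becomes simply supported.
Rotations at E on the released spans (each span's end-slope, ×1/EI):
  span EF: UDL 23.5: wL³/(24EI) = 713.8/EI
  relative rotation θ_0 = (0 + 713.8)/EI = 713.8/EI
A unit hogging moment at E produces rotation L₁/(3EI) + L₂/(3EI) = 6/EI.
Compatibility: M_E·(L₁+L₂)/(3EI) = θ_0, giving M_E = 119 kip·ft (hogging).
Span DE, ΣM about D with M_E applied at E: R_E^{DE}·9 = 0 + 119, so R_E^{DE} = 13.22 kip and R_D = 0 − 13.22 = -13.22 kip.
Span EF, ΣM about F: R_E^{EF}·9 = 951.8 + 119, so R_E^{EF} = 119 kip and R_F = 211.5 − 119 = 92.53 kip.
R_E = 13.22 + 119 = 132.2 kip.

R_E = 132.2 kip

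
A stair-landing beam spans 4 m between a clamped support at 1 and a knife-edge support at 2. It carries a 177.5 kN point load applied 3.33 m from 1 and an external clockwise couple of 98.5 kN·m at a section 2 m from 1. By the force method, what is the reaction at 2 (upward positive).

R_2 = 161 kN

Release the roller at 2. Primary structure: cantilever fixed at 1.
Downward deflection at the released point 2 due to the loads:
  point load 177.5 at a = 3.33: Pa²(3L − a)/(6EI) = 2844/EI
  clockwise couple 98.5 at a = 2: M₀a(2L − a)/(2EI) = 591/EI
  δ_0 = 3435/EI
Tip deflection under a unit load at 2: L³/(3EI) = 21.33/EI.
Compatibility at 2: δ_0 − R_2·δ_{22} = 0, so R_2 = 3435/21.33 = 161 kN.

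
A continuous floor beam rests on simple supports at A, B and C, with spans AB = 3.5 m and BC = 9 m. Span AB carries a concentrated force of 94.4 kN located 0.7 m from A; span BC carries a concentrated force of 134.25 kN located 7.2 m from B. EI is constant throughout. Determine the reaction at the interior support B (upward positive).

Release continuity at B by inserting a hinge; the redundant is the internal moment M_B. The primary structure is two simply-supported spans AB and BC.
Rotations at B on the released spans (each span's end-slope, ×1/EI):
  span AB: point load 94.4 at a = 0.7: Pab(L + a)/(6LEI) = 37/EI
  span BC: point load 134.25 at a = 7.2: Pab(L + b)/(6LEI) = 348/EI
  relative rotation θ_0 = (37 + 348)/EI = 385/EI
A unit hogging moment at B produces rotation L₁/(3EI) + L₂/(3EI) = 4.167/EI.
Compatibility: M_B·(L₁+L₂)/(3EI) = θ_0, giving M_B = 92.4 kN·m (hogging).
Span AB, ΣM about A with M_B applied at B: R_B^{AB}·3.5 = 66.08 + 92.4, so R_B^{AB} = 45.28 kN and R_A = 94.4 − 45.28 = 49.12 kN.
Span BC, ΣM about C: R_B^{BC}·9 = 241.7 + 92.4, so R_B^{BC} = 37.12 kN and R_C = 134.2 − 37.12 = 97.13 kN.
R_B = 45.28 + 37.12 = 82.39 kN.

R_B = 82.39 kN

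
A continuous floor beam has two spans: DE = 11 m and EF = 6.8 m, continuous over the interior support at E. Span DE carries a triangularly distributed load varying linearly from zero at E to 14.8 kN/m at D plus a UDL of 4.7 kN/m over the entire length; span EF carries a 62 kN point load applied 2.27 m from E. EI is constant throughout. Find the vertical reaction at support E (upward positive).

Take M_E as the redundant. Released structure: two simple spans DE and EF with a hinge at E.
End slopes at the hinge E, treating each span as simply supported:
  span DE: triangular load, peak 14.8: 7w₀L³/(360EI) = 383/EI
  span DE: UDL 4.7: wL³/(24EI) = 260.7/EI
  span EF: point load 62 at a = 2.27: Pab(L + b)/(6LEI) = 177/EI
  relative rotation θ_0 = (643.7 + 177)/EI = 820.7/EI
A unit hogging moment at E produces rotation L₁/(3EI) + L₂/(3EI) = 5.933/EI.
Slope continuity at E: θ_0 = M_E·5.933/EI, so M_E = 820.7/5.933 = 138.3 kN·m (hogging).
Span DE, ΣM about D with M_E applied at E: R_E^{DE}·11 = 582.8 + 138.3, so R_E^{DE} = 65.56 kN and R_D = 133.1 − 65.56 = 67.54 kN.
Span EF, ΣM about F: R_E^{EF}·6.8 = 280.9 + 138.3, so R_E^{EF} = 61.64 kN and R_F = 62 − 61.64 = 0.3551 kN.
R_E = 65.56 + 61.64 = 127.2 kN.

R_E = 127.2 kN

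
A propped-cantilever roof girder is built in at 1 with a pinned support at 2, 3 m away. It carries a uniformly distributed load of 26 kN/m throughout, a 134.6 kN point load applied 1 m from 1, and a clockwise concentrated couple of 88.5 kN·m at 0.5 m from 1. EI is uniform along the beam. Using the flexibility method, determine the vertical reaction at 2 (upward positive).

Choose R_2 as the redundant. The primary structure is the cantilever fixed at 1.
Deflection at 2 on the released cantilever, summing each load's contribution:
  UDL 26: wL⁴/(8EI) = 263.2/EI
  point load 134.6 at a = 1: Pa²(3L − a)/(6EI) = 179.5/EI
  clockwise couple 88.5 at a = 0.5: M₀a(2L − a)/(2EI) = 121.7/EI
  δ_0 = 564.4/EI
Flexibility coefficient — unit upward force at 2: δ_{22} = L³/(3EI) = 9/EI.
Compatibility at 2: δ_0 − R_2·δ_{22} = 0, so R_2 = 564.4/9 = 62.71 kN.

R_2 = 62.71 kN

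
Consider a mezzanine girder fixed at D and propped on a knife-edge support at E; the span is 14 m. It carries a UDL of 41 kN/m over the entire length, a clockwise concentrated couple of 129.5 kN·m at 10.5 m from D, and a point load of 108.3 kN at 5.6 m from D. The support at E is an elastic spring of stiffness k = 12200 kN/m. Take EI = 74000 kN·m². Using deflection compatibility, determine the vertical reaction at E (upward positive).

Remove the prop at E; the released (primary) structure is a cantilever built in at D.
Primary-structure tip deflection at E by superposition:
  UDL 41: wL⁴/(8EI) = 196882/EI
  clockwise couple 129.5 at a = 10.5: M₀a(2L − a)/(2EI) = 11898/EI
  point load 108.3 at a = 5.6: Pa²(3L − a)/(6EI) = 20604/EI
  δ_0 = 229384/EI
Flexibility coefficient — unit upward force at E: δ_{EE} = L³/(3EI) = 914.7/EI.
With EI = 74000 kN·m²: δ_0 = 3.0998 m and δ_{EE} = 0.01236 m/kN.
Compatibility — the spring shortens by R_E/k under the reaction it provides: δ_0 − R_E·δ_{EE} = R_E/k. With 1/k = 0.000082 m/kN, R_E = δ_0 / (δ_{EE} + 1/k) = 3.0998 / (0.01236 + 0.000082) = 249.1 kN.

R_E = 249.1 kN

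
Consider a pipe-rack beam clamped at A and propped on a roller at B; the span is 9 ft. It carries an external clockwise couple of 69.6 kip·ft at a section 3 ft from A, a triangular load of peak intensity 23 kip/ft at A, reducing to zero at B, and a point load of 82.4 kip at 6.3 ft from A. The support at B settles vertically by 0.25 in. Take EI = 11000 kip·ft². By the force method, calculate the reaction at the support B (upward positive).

R_B = 72.63 kip

Choose R_B as the redundant. The primary structure is the cantilever fixed at A.
Primary-structure tip deflection at B by superposition:
  clockwise couple 69.6 at a = 3: M₀a(2L − a)/(2EI) = 1566/EI
  triangular load, peak 23 at the fixed end: w₀L⁴/(30EI) = 5030/EI
  point load 82.4 at a = 6.3: Pa²(3L − a)/(6EI) = 11283/EI
  δ_0 = 17879/EI
Tip deflection under a unit load at B: L³/(3EI) = 243/EI.
With EI = 11000 kip·ft²: δ_0 = 1.6254 ft and δ_{BB} = 0.022091 ft/kip.
Compatibility — the beam at B must follow the support down by 0.02083 ft: δ_0 − R_B·δ_{BB} = 0.02083, so R_B = (1.6254 − 0.02083)/0.022091 = 72.63 kip.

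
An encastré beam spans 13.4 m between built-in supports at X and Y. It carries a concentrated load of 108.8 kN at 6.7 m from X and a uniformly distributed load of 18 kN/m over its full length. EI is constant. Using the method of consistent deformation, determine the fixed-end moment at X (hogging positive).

M_X = 451.6 kN·m

Take the two fixed-end moments M_X, M_Y as redundants; the released structure is the simple span XY.
Simple-span end rotations at X and Y under the given loads:
  at X: point load 108.8 at a = 6.7: Pab(L + b)/(6LEI) = 1221/EI
  at Y: point load 108.8 at a = 6.7: Pab(L + a)/(6LEI) = 1221/EI
  at X: UDL 18: wL³/(24EI) = 1805/EI
  at Y: UDL 18: wL³/(24EI) = 1805/EI
  θ_X0 = 3026/EI,  θ_Y0 = 3026/EI
Flexibility coefficients: a unit moment at one end gives L/(3EI) there and L/(6EI) at the far end, so f₁₁ = f₂₂ = 4.467/EI and f₁₂ = f₂₁ = 2.233/EI.
Compatibility — zero rotation at each built-in end:
  4.467 M_X + 2.233 M_Y = 3026
  2.233 M_X + 4.467 M_Y = 3026
Solving the pair gives M_X = 451.6 kN·m and M_Y = 451.6 kN·m (hogging).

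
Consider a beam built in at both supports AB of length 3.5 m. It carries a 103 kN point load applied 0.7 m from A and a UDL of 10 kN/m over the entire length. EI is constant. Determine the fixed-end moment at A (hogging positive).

Take the two fixed-end moments M_A, M_B as redundants; the released structure is the simple span AB.
On the primary (simply-supported) span, the end slopes from the loading are:
  at A: point load 103 at a = 0.7: Pab(L + b)/(6LEI) = 60.56/EI
  at B: point load 103 at a = 0.7: Pab(L + a)/(6LEI) = 40.38/EI
  at A: UDL 10: wL³/(24EI) = 17.86/EI
  at B: UDL 10: wL³/(24EI) = 17.86/EI
  θ_A0 = 78.43/EI,  θ_B0 = 58.24/EI
Flexibility coefficients: a unit moment at one end gives L/(3EI) there and L/(6EI) at the far end, so f₁₁ = f₂₂ = 1.167/EI and f₁₂ = f₂₁ = 0.5833/EI.
Compatibility — zero rotation at each built-in end:
  1.167 M_A + 0.5833 M_B = 78.43
  0.5833 M_A + 1.167 M_B = 58.24
Solving the pair gives M_A = 56.35 kN·m and M_B = 21.74 kN·m (hogging).

M_A = 56.35 kN·m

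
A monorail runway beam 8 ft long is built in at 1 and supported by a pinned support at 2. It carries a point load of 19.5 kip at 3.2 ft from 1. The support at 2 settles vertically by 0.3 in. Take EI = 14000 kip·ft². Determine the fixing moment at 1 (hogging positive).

Release the roller at 2. Primary structure: cantilever fixed at 1.
Free-end deflection of the primary structure under the applied loading (downward +):
  point load 19.5 at a = 3.2: Pa²(3L − a)/(6EI) = 692.2/EI
Flexibility coefficient — unit upward force at 2: δ_{22} = L³/(3EI) = 170.7/EI.
With EI = 14000 kip·ft²: δ_0 = 0.049445 ft and δ_{22} = 0.01219 ft/kip.
Compatibility — the beam at 2 must follow the support down by 0.025 ft: δ_0 − R_2·δ_{22} = 0.025, so R_2 = (0.049445 − 0.025)/0.01219 = 2.005 kip.
Moment equilibrium about 1: M_1 = Σ(load moments about 1) − R_2·L = 62.4 − 2.005×8 = 46.36 kip·ft.

M_1 = 46.36 kip·ft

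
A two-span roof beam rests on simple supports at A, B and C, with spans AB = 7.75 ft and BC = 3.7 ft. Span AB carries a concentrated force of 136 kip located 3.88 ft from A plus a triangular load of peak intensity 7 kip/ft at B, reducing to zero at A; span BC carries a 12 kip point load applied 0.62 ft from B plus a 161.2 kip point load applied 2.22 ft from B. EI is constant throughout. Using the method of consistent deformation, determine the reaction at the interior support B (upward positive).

Release continuity at B by inserting a hinge; the redundant is the internal moment M_B. The primary structure is two simply-supported spans AB and BC.
End slopes at the hinge B, treating each span as simply supported:
  span AB: point load 136 at a = 3.88: Pab(L + a)/(6LEI) = 510.7/EI
  span AB: triangular load, peak 7: w₀L³/(45EI) = 72.41/EI
  span BC: point load 12 at a = 0.62: Pab(L + b)/(6LEI) = 6.998/EI
  span BC: point load 161.2 at a = 2.22: Pab(L + b)/(6LEI) = 123.6/EI
  relative rotation θ_0 = (583.2 + 130.6)/EI = 713.7/EI
A unit hogging moment at B produces rotation L₁/(3EI) + L₂/(3EI) = 3.817/EI.
Slope continuity at B: θ_0 = M_B·3.817/EI, so M_B = 713.7/3.817 = 187 kip·ft (hogging).
Span AB, ΣM about A with M_B applied at B: R_B^{AB}·7.75 = 667.8 + 187, so R_B^{AB} = 110.3 kip and R_A = 163.1 − 110.3 = 52.82 kip.
Span BC, ΣM about C: R_B^{BC}·3.7 = 275.5 + 187, so R_B^{BC} = 125 kip and R_C = 173.2 − 125 = 48.19 kip.
R_B = 110.3 + 125 = 235.3 kip.

R_B = 235.3 kip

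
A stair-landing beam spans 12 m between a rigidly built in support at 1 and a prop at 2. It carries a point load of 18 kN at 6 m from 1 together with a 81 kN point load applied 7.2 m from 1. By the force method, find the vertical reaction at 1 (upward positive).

R_1 = 58.38 kN

Remove the prop at 2; the released (primary) structure is a cantilever built in at 1.
Deflection at 2 on the released cantilever, summing each load's contribution:
  point load 18 at a = 6: Pa²(3L − a)/(6EI) = 3240/EI
  point load 81 at a = 7.2: Pa²(3L − a)/(6EI) = 20155/EI
  δ_0 = 23395/EI
Tip deflection under a unit load at 2: L³/(3EI) = 576/EI.
The prop prevents deflection at 2: R_2 = δ_0/δ_{22} = 23395/576 = 40.62 kN.
Vertical equilibrium: R_1 = ΣP − R_2 = 99 − 40.62 = 58.38 kN.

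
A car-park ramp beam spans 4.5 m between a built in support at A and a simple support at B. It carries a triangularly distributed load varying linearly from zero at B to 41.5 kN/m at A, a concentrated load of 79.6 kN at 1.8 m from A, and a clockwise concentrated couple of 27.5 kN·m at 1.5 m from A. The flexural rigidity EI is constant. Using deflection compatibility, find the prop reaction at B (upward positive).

R_B = 40.32 kN

Release the roller at B. Primary structure: cantilever fixed at A.
Free-end deflection of the primary structure under the applied loading (downward +):
  triangular load, peak 41.5 at the fixed end: w₀L⁴/(30EI) = 567.3/EI
  point load 79.6 at a = 1.8: Pa²(3L − a)/(6EI) = 502.9/EI
  clockwise couple 27.5 at a = 1.5: M₀a(2L − a)/(2EI) = 154.7/EI
  δ_0 = 1225/EI
Tip deflection under a unit load at B: L³/(3EI) = 30.38/EI.
The prop prevents deflection at B: R_B = δ_0/δ_{BB} = 1225/30.38 = 40.32 kN.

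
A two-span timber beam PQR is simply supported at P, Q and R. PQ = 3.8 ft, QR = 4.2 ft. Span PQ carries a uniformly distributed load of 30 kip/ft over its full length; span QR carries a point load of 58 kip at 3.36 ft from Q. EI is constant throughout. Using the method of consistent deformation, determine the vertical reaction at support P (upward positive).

Insert a hinge at Q; M_Q is the redundant, and each span becomes simply supported.
Discontinuity in slope at Q on the released structure — sum the simple-span end rotations:
  span PQ: UDL 30: wL³/(24EI) = 68.59/EI
  span QR: point load 58 at a = 3.36: Pab(L + b)/(6LEI) = 32.74/EI
  relative rotation θ_0 = (68.59 + 32.74)/EI = 101.3/EI
A unit hogging moment at Q produces rotation L₁/(3EI) + L₂/(3EI) = 2.667/EI.
Compatibility: M_Q·(L₁+L₂)/(3EI) = θ_0, giving M_Q = 38 kip·ft (hogging).
Span PQ, ΣM about P with M_Q applied at Q: R_Q^{PQ}·3.8 = 216.6 + 38, so R_Q^{PQ} = 67 kip and R_P = 114 − 67 = 47 kip.

R_P = 47 kip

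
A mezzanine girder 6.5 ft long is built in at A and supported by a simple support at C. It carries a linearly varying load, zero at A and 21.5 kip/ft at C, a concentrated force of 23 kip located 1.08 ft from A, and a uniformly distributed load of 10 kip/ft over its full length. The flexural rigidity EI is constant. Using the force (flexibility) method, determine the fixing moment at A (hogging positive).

Remove the prop at C; the released (primary) structure is a cantilever built in at A.
Downward deflection at the released point C due to the loads:
  triangular load, peak 21.5 at the free end: 11w₀L⁴/(120EI) = 3518/EI
  point load 23 at a = 1.08: Pa²(3L − a)/(6EI) = 82.36/EI
  UDL 10: wL⁴/(8EI) = 2231/EI
  δ_0 = 5832/EI
Tip deflection under a unit load at C: L³/(3EI) = 91.54/EI.
Compatibility at C: δ_0 − R_C·δ_{CC} = 0, so R_C = 5832/91.54 = 63.71 kip.
Moment equilibrium about A: M_A = Σ(load moments about A) − R_C·L = 538.9 − 63.71×6.5 = 124.8 kip·ft.

M_A = 124.8 kip·ft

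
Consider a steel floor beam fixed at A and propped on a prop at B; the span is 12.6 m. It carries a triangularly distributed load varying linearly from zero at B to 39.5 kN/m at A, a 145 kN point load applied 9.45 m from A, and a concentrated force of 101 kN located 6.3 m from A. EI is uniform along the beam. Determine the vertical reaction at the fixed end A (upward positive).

R_A = 321.8 kN

Take the reaction at B as the redundant and release it; the primary structure is a cantilever fixed at A.
Deflection at B on the released cantilever, summing each load's contribution:
  triangular load, peak 39.5 at the fixed end: w₀L⁴/(30EI) = 33186/EI
  point load 145 at a = 9.45: Pa²(3L − a)/(6EI) = 61183/EI
  point load 101 at a = 6.3: Pa²(3L − a)/(6EI) = 21046/EI
  δ_0 = 115415/EI
Flexibility coefficient — unit upward force at B: δ_{BB} = L³/(3EI) = 666.8/EI.
Compatibility at B: δ_0 − R_B·δ_{BB} = 0, so R_B = 115415/666.8 = 173.1 kN.
Vertical equilibrium: R_A = ΣP − R_B = 494.9 − 173.1 = 321.8 kN.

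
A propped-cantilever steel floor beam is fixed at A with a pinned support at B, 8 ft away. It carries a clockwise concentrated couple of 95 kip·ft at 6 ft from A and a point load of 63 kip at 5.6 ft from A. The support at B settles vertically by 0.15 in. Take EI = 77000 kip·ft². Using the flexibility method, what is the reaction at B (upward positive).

Remove the prop at B; the released (primary) structure is a cantilever built in at A.
Downward deflection at the released point B due to the loads:
  clockwise couple 95 at a = 6: M₀a(2L − a)/(2EI) = 2850/EI
  point load 63 at a = 5.6: Pa²(3L − a)/(6EI) = 6059/EI
  δ_0 = 8909/EI
Flexibility coefficient — unit upward force at B: δ_{BB} = L³/(3EI) = 170.7/EI.
With EI = 77000 kip·ft²: δ_0 = 0.1157 ft and δ_{BB} = 0.002216 ft/kip.
Compatibility — the beam at B must follow the support down by 0.0125 ft: δ_0 − R_B·δ_{BB} = 0.0125, so R_B = (0.1157 − 0.0125)/0.002216 = 46.56 kip.

R_B = 46.56 kip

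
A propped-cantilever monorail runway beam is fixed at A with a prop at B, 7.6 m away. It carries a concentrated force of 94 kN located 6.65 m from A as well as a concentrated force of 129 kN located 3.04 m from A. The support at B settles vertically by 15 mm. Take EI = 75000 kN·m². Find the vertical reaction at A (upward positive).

R_A = 127.4 kN

Remove the prop at B; the released (primary) structure is a cantilever built in at A.
Primary-structure tip deflection at B by superposition:
  point load 94 at a = 6.65: Pa²(3L − a)/(6EI) = 11189/EI
  point load 129 at a = 3.04: Pa²(3L − a)/(6EI) = 3926/EI
  δ_0 = 15115/EI
Flexibility coefficient — unit upward force at B: δ_{BB} = L³/(3EI) = 146.3/EI.
With EI = 75000 kN·m²: δ_0 = 0.20154 m and δ_{BB} = 0.001951 m/kN.
Compatibility — the beam at B must follow the support down by 0.015 m: δ_0 − R_B·δ_{BB} = 0.015, so R_B = (0.20154 − 0.015)/0.001951 = 95.61 kN.
Vertical equilibrium: R_A = ΣP − R_B = 223 − 95.61 = 127.4 kN.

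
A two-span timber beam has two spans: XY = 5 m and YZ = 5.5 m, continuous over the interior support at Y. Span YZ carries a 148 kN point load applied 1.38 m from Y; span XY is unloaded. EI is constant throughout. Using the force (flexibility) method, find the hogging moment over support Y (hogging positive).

M_Y = 70.09 kN·m

Take M_Y as the redundant. Released structure: two simple spans XY and YZ with a hinge at Y.
Discontinuity in slope at Y on the released structure — sum the simple-span end rotations:
  span YZ: point load 148 at a = 1.38: Pab(L + b)/(6LEI) = 245.3/EI
  relative rotation θ_0 = (0 + 245.3)/EI = 245.3/EI
A unit hogging moment at Y produces rotation L₁/(3EI) + L₂/(3EI) = 3.5/EI.
Compatibility: M_Y·(L₁+L₂)/(3EI) = θ_0, giving M_Y = 70.09 kN·m (hogging).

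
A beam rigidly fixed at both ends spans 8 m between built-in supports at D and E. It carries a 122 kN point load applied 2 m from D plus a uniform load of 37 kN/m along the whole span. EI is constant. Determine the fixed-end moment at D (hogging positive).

Take the two fixed-end moments M_D, M_E as redundants; the released structure is the simple span DE.
End rotations of the released simple span under the applied load (×1/EI):
  at D: point load 122 at a = 2: Pab(L + b)/(6LEI) = 427/EI
  at E: point load 122 at a = 2: Pab(L + a)/(6LEI) = 305/EI
  at D: UDL 37: wL³/(24EI) = 789.3/EI
  at E: UDL 37: wL³/(24EI) = 789.3/EI
  θ_D0 = 1216/EI,  θ_E0 = 1094/EI
Flexibility coefficients: a unit moment at one end gives L/(3EI) there and L/(6EI) at the far end, so f₁₁ = f₂₂ = 2.667/EI and f₁₂ = f₂₁ = 1.333/EI.
Compatibility — zero rotation at each built-in end:
  2.667 M_D + 1.333 M_E = 1216
  1.333 M_D + 2.667 M_E = 1094
Solving the pair gives M_D = 334.6 kN·m and M_E = 243.1 kN·m (hogging).

M_D = 334.6 kN·m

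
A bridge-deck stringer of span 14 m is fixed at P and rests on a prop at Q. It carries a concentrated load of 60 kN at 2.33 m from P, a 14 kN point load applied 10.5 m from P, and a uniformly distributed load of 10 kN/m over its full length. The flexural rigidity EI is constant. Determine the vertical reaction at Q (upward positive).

Take the reaction at Q as the redundant and release it; the primary structure is a cantilever fixed at P.
Primary-structure tip deflection at Q by superposition:
  point load 60 at a = 2.33: Pa²(3L − a)/(6EI) = 2154/EI
  point load 14 at a = 10.5: Pa²(3L − a)/(6EI) = 8103/EI
  UDL 10: wL⁴/(8EI) = 48020/EI
  δ_0 = 58277/EI
Tip deflection under a unit load at Q: L³/(3EI) = 914.7/EI.
The prop prevents deflection at Q: R_Q = δ_0/δ_{QQ} = 58277/914.7 = 63.71 kN.

R_Q = 63.71 kN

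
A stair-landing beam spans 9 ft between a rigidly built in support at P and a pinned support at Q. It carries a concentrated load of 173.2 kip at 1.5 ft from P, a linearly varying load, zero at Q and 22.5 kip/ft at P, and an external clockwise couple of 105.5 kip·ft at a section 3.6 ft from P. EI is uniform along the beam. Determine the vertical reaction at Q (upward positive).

R_Q = 38.32 kip

Release the roller at Q. Primary structure: cantilever fixed at P.
Primary-structure tip deflection at Q by superposition:
  point load 173.2 at a = 1.5: Pa²(3L − a)/(6EI) = 1656/EI
  triangular load, peak 22.5 at the fixed end: w₀L⁴/(30EI) = 4921/EI
  clockwise couple 105.5 at a = 3.6: M₀a(2L − a)/(2EI) = 2735/EI
  δ_0 = 9312/EI
Flexibility coefficient — unit upward force at Q: δ_{QQ} = L³/(3EI) = 243/EI.
The prop prevents deflection at Q: R_Q = δ_0/δ_{QQ} = 9312/243 = 38.32 kip.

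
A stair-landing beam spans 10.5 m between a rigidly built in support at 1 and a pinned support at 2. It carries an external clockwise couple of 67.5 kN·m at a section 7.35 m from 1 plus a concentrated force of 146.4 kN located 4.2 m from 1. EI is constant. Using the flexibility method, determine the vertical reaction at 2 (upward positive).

Remove the prop at 2; the released (primary) structure is a cantilever built in at 1.
Primary-structure tip deflection at 2 by superposition:
  clockwise couple 67.5 at a = 7.35: M₀a(2L − a)/(2EI) = 3386/EI
  point load 146.4 at a = 4.2: Pa²(3L − a)/(6EI) = 11750/EI
  δ_0 = 15136/EI
Tip deflection under a unit load at 2: L³/(3EI) = 385.9/EI.
The prop prevents deflection at 2: R_2 = δ_0/δ_{22} = 15136/385.9 = 39.23 kN.

R_2 = 39.23 kN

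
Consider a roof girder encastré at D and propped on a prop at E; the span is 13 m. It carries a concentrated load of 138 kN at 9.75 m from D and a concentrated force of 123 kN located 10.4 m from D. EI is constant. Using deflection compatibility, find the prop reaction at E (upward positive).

R_E = 173.9 kN

Release the roller at E. Primary structure: cantilever fixed at D.
Downward deflection at the released point E due to the loads:
  point load 138 at a = 9.75: Pa²(3L − a)/(6EI) = 63953/EI
  point load 123 at a = 10.4: Pa²(3L − a)/(6EI) = 63414/EI
  δ_0 = 127368/EI
Flexibility coefficient — unit upward force at E: δ_{EE} = L³/(3EI) = 732.3/EI.
Compatibility at E: δ_0 − R_E·δ_{EE} = 0, so R_E = 127368/732.3 = 173.9 kN.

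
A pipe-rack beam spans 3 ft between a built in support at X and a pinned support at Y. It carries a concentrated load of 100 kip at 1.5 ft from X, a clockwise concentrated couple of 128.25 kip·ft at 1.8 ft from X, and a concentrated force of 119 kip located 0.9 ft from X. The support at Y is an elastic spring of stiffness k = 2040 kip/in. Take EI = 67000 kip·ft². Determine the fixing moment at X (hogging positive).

Choose R_Y as the redundant. The primary structure is the cantilever fixed at X.
Downward deflection at the released point Y due to the loads:
  point load 100 at a = 1.5: Pa²(3L − a)/(6EI) = 281.2/EI
  clockwise couple 128.25 at a = 1.8: M₀a(2L − a)/(2EI) = 484.8/EI
  point load 119 at a = 0.9: Pa²(3L − a)/(6EI) = 130.1/EI
  δ_0 = 896.2/EI
Flexibility coefficient — unit upward force at Y: δ_{YY} = L³/(3EI) = 9/EI.
With EI = 67000 kip·ft²: δ_0 = 0.013376 ft and δ_{YY} = 0.000134 ft/kip.
Compatibility — the spring shortens by R_Y/k under the reaction it provides: δ_0 − R_Y·δ_{YY} = R_Y/k. With 1/k = 1/(2040×12) ft/kip = 0.000041 ft/kip, R_Y = δ_0 / (δ_{YY} + 1/k) = 0.013376 / (0.000134 + 0.000041) = 76.35 kip.
Moment equilibrium about X: M_X = Σ(load moments about X) − R_Y·L = 385.4 − 76.35×3 = 156.3 kip·ft.

M_X = 156.3 kip·ft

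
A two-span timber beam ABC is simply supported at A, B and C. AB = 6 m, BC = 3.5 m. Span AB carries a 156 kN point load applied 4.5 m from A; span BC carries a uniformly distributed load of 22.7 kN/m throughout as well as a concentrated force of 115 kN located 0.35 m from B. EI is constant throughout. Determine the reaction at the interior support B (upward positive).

R_B = 315.6 kN

Take M_B as the redundant. Released structure: two simple spans AB and BC with a hinge at B.
Discontinuity in slope at B on the released structure — sum the simple-span end rotations:
  span AB: point load 156 at a = 4.5: Pab(L + a)/(6LEI) = 307.1/EI
  span BC: UDL 22.7: wL³/(24EI) = 40.55/EI
  span BC: point load 115 at a = 0.35: Pab(L + b)/(6LEI) = 40.15/EI
  relative rotation θ_0 = (307.1 + 80.7)/EI = 387.8/EI
A unit hogging moment at B produces rotation L₁/(3EI) + L₂/(3EI) = 3.167/EI.
Slope continuity at B: θ_0 = M_B·3.167/EI, so M_B = 387.8/3.167 = 122.5 kN·m (hogging).
Span AB, ΣM about A with M_B applied at B: R_B^{AB}·6 = 702 + 122.5, so R_B^{AB} = 137.4 kN and R_A = 156 − 137.4 = 18.59 kN.
Span BC, ΣM about C: R_B^{BC}·3.5 = 501.3 + 122.5, so R_B^{BC} = 178.2 kN and R_C = 194.4 − 178.2 = 16.23 kN.
R_B = 137.4 + 178.2 = 315.6 kN.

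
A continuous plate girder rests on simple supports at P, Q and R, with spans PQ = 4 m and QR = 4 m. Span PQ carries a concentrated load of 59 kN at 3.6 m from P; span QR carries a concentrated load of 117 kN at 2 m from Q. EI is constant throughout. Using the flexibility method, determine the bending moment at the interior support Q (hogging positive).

M_Q = 53.96 kN·m

Insert a hinge at Q; M_Q is the redundant, and each span becomes simply supported.
Discontinuity in slope at Q on the released structure — sum the simple-span end rotations:
  span PQ: point load 59 at a = 3.6: Pab(L + a)/(6LEI) = 26.9/EI
  span QR: point load 117 at a = 2: Pab(L + b)/(6LEI) = 117/EI
  relative rotation θ_0 = (26.9 + 117)/EI = 143.9/EI
A unit hogging moment at Q produces rotation L₁/(3EI) + L₂/(3EI) = 2.667/EI.
Slope continuity at Q: θ_0 = M_Q·2.667/EI, so M_Q = 143.9/2.667 = 53.96 kN·m (hogging).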